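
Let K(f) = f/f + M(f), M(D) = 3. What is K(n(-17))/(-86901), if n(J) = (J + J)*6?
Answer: -4/86901 ≈ -4.6029e-5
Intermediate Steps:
n(J) = 12*J (n(J) = (2*J)*6 = 12*J)
K(f) = 4 (K(f) = f/f + 3 = 1 + 3 = 4)
K(n(-17))/(-86901) = 4/(-86901) = 4*(-1/86901) = -4/86901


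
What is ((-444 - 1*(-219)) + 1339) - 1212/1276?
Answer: 355063/319 ≈ 1113.1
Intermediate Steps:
((-444 - 1*(-219)) + 1339) - 1212/1276 = ((-444 + 219) + 1339) - 1212/1276 = (-225 + 1339) - 1*303/319 = 1114 - 303/319 = 355063/319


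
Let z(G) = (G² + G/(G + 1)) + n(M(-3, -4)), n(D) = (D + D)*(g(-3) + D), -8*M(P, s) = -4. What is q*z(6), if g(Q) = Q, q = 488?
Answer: 117364/7 ≈ 16766.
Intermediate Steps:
M(P, s) = ½ (M(P, s) = -⅛*(-4) = ½)
n(D) = 2*D*(-3 + D) (n(D) = (D + D)*(-3 + D) = (2*D)*(-3 + D) = 2*D*(-3 + D))
z(G) = -5/2 + G² + G/(1 + G) (z(G) = (G² + G/(G + 1)) + 2*(½)*(-3 + ½) = (G² + G/(1 + G)) + 2*(½)*(-5/2) = (G² + G/(1 + G)) - 5/2 = -5/2 + G² + G/(1 + G))
q*z(6) = 488*((-5/2 + 6² + 6³ - 3/2*6)/(1 + 6)) = 488*((-5/2 + 36 + 216 - 9)/7) = 488*((⅐)*(481/2)) = 488*(481/14) = 117364/7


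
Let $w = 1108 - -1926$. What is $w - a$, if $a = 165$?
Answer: $2869$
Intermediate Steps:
$w = 3034$ ($w = 1108 + 1926 = 3034$)
$w - a = 3034 - 165 = 2869$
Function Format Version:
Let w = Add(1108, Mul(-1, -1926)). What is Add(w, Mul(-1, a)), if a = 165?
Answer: 2869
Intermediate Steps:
w = 3034 (w = Add(1108, 1926) = 3034)
Add(w, Mul(-1, a)) = Add(3034, Mul(-1, 165)) = Add(3034, -165) = 2869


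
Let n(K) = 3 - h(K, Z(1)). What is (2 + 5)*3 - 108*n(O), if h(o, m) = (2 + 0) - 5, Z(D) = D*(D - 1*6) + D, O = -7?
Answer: -627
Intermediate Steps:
Z(D) = D + D*(-6 + D) (Z(D) = D*(D - 6) + D = D*(-6 + D) + D = D + D*(-6 + D))
h(o, m) = -3 (h(o, m) = 2 - 5 = -3)
n(K) = 6 (n(K) = 3 - 1*(-3) = 3 + 3 = 6)
(2 + 5)*3 - 108*n(O) = (2 + 5)*3 - 108*6 = 7*3 - 648 = 21 - 648 = -627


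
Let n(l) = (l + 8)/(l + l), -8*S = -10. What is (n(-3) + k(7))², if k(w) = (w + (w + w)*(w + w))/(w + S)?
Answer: 273529/484 ≈ 565.14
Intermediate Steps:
S = 5/4 (S = -⅛*(-10) = 5/4 ≈ 1.2500)
n(l) = (8 + l)/(2*l) (n(l) = (8 + l)/((2*l)) = (8 + l)*(1/(2*l)) = (8 + l)/(2*l))
k(w) = (w + 4*w²)/(5/4 + w) (k(w) = (w + (w + w)*(w + w))/(w + 5/4) = (w + (2*w)*(2*w))/(5/4 + w) = (w + 4*w²)/(5/4 + w))
(n(-3) + k(7))² = ((½)*(8 - 3)/(-3) + 4*7*(1 + 4*7)/(5 + 4*7))² = ((½)*(-⅓)*5 + 4*7*(1 + 28)/(5 + 28))² = (-⅚ + 4*7*29/33)² = (-⅚ + 4*7*(1/33)*29)² = (-⅚ + 812/33)² = (523/22)² = 273529/484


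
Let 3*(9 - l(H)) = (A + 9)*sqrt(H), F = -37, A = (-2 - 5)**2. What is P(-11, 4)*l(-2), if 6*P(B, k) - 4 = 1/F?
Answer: 441/74 - 1421*I*sqrt(2)/111 ≈ 5.9595 - 18.104*I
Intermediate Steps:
A = 49 (A = (-7)**2 = 49)
P(B, k) = 49/74 (P(B, k) = 2/3 + (1/6)/(-37) = 2/3 + (1/6)*(-1/37) = 2/3 - 1/222 = 49/74)
l(H) = 9 - 58*sqrt(H)/3 (l(H) = 9 - (49 + 9)*sqrt(H)/3 = 9 - 58*sqrt(H)/3)
P(-11, 4)*l(-2) = 49*(9 - 58*I*sqrt(2)/3)/74 = 441/74 - 1421*I*sqrt(2)/111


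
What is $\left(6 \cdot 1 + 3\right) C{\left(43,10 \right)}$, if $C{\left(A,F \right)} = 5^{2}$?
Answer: $225$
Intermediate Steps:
$C{\left(A,F \right)} = 25$
$\left(6 \cdot 1 + 3\right) C{\left(43,10 \right)} = \left(6 \cdot 1 + 3\right) 25 = \left(6 + 3\right) 25 = 9 \cdot 25 = 225$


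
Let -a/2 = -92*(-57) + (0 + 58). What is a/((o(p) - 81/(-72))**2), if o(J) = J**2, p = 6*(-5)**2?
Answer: -678656/32403240081 ≈ -2.0944e-5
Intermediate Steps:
p = 150 (p = 6*25 = 150)
a = -10604 (a = -2*(-92*(-57) + (0 + 58)) = -2*(5244 + 58) = -2*5302 = -10604)
a/((o(p) - 81/(-72))**2) = -10604/(150**2 - 81/(-72))**2 = -10604/(22500 - 81*(-1/72))**2 = -10604/(22500 + 9/8)**2 = -10604/((180009/8)**2) = -10604/32403240081/64 = -10604*64/32403240081 = -678656/32403240081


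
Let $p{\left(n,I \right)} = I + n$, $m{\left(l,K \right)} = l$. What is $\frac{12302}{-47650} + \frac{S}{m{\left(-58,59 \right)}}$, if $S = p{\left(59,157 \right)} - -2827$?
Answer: $- \frac{72856233}{1381850} \approx -52.724$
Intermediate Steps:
$S = 3043$ ($S = \left(157 + 59\right) - -2827 = 216 + 2827 = 3043$)
$\frac{12302}{-47650} + \frac{S}{m{\left(-58,59 \right)}} = \frac{12302}{-47650} + \frac{3043}{-58} = 12302 \left(- \frac{1}{47650}\right) + 3043 \left(- \frac{1}{58}\right) = - \frac{6151}{23825} - \frac{3043}{58} = - \frac{72856233}{1381850}$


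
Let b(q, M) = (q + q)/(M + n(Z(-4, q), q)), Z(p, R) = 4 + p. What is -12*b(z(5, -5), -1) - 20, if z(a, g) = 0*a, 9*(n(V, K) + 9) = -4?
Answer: -20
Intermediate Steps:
n(V, K) = -85/9 (n(V, K) = -9 + (1/9)*(-4) = -9 - 4/9 = -85/9)
z(a, g) = 0
b(q, M) = 2*q/(-85/9 + M) (b(q, M) = (q + q)/(M - 85/9) = (2*q)/(-85/9 + M) = 2*q/(-85/9 + M))
-12*b(z(5, -5), -1) - 20 = -216*0/(-85 + 9*(-1)) - 20 = -216*0/(-85 - 9) - 20 = -216*0/(-94) - 20 = -216*0*(-1)/94 - 20 = -12*0 - 20 = 0 - 20 = -20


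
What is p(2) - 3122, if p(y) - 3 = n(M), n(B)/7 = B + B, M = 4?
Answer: -3063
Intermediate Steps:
n(B) = 14*B (n(B) = 7*(B + B) = 7*(2*B) = 14*B)
p(y) = 59 (p(y) = 3 + 14*4 = 3 + 56 = 59)
p(2) - 3122 = 59 - 3122 = -3063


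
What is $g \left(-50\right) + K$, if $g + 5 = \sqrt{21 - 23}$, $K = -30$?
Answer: $220 - 50 i \sqrt{2} \approx 220.0 - 70.711 i$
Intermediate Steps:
$g = -5 + i \sqrt{2}$ ($g = -5 + \sqrt{21 - 23} = -5 + \sqrt{-2} = -5 + i \sqrt{2} \approx -5.0 + 1.4142 i$)
$g \left(-50\right) + K = \left(-5 + i \sqrt{2}\right) \left(-50\right) - 30 = \left(250 - 50 i \sqrt{2}\right) - 30 = 220 - 50 i \sqrt{2}$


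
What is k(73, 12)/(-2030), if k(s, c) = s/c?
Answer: -73/24360 ≈ -0.0029967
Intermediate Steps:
k(73, 12)/(-2030) = (73/12)/(-2030) = (73*(1/12))*(-1/2030) = (73/12)*(-1/2030) = -73/24360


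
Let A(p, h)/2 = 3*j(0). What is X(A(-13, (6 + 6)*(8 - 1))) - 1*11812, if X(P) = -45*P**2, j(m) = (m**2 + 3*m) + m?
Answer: -11812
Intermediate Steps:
j(m) = m**2 + 4*m
A(p, h) = 0 (A(p, h) = 2*(3*(0*(4 + 0))) = 2*(3*(0*4)) = 2*(3*0) = 2*0 = 0)
X(A(-13, (6 + 6)*(8 - 1))) - 1*11812 = -45*0**2 - 1*11812 = -45*0 - 11812 = 0 - 11812 = -11812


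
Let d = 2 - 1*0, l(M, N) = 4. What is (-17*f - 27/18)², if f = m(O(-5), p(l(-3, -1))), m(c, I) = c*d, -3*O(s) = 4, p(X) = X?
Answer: 69169/36 ≈ 1921.4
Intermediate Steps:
d = 2 (d = 2 + 0 = 2)
O(s) = -4/3 (O(s) = -⅓*4 = -4/3)
m(c, I) = 2*c (m(c, I) = c*2 = 2*c)
f = -8/3 (f = 2*(-4/3) = -8/3 ≈ -2.6667)
(-17*f - 27/18)² = (-17*(-8/3) - 27/18)² = (136/3 - 27*1/18)² = (136/3 - 3/2)² = (263/6)² = 69169/36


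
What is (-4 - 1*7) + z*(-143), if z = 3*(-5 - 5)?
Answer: 4279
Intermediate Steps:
z = -30 (z = 3*(-10) = -30)
(-4 - 1*7) + z*(-143) = (-4 - 1*7) - 30*(-143) = (-4 - 7) + 4290 = -11 + 4290 = 4279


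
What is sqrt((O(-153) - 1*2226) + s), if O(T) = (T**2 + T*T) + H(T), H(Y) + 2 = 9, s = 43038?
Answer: sqrt(87637) ≈ 296.04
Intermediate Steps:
H(Y) = 7 (H(Y) = -2 + 9 = 7)
O(T) = 7 + 2*T**2 (O(T) = (T**2 + T*T) + 7 = (T**2 + T**2) + 7 = 2*T**2 + 7 = 7 + 2*T**2)
sqrt((O(-153) - 1*2226) + s) = sqrt(((7 + 2*(-153)**2) - 1*2226) + 43038) = sqrt(((7 + 2*23409) - 2226) + 43038) = sqrt(((7 + 46818) - 2226) + 43038) = sqrt((46825 - 2226) + 43038) = sqrt(44599 + 43038) = sqrt(87637)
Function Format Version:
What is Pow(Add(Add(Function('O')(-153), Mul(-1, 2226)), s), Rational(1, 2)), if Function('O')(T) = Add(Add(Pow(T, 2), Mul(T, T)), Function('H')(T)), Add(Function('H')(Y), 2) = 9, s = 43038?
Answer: Pow(87637, Rational(1, 2)) ≈ 296.04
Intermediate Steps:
Function('H')(Y) = 7 (Function('H')(Y) = Add(-2, 9) = 7)
Function('O')(T) = Add(7, Mul(2, Pow(T, 2))) (Function('O')(T) = Add(Add(Pow(T, 2), Mul(T, T)), 7) = Add(Add(Pow(T, 2), Pow(T, 2)), 7) = Add(Mul(2, Pow(T, 2)), 7) = Add(7, Mul(2, Pow(T, 2))))
Pow(Add(Add(Function('O')(-153), Mul(-1, 2226)), s), Rational(1, 2)) = Pow(Add(Add(Add(7, Mul(2, Pow(-153, 2))), Mul(-1, 2226)), 43038), Rational(1, 2)) = Pow(Add(Add(Add(7, Mul(2, 23409)), -2226), 43038), Rational(1, 2)) = Pow(Add(Add(Add(7, 46818), -2226), 43038), Rational(1, 2)) = Pow(Add(Add(46825, -2226), 43038), Rational(1, 2)) = Pow(Add(44599, 43038), Rational(1, 2)) = Pow(87637, Rational(1, 2))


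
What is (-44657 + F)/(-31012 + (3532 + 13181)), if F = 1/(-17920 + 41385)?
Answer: 1047876504/335526035 ≈ 3.1231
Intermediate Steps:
F = 1/23465 ≈ 4.2617e-5
(-44657 + F)/(-31012 + (3532 + 13181)) = (-44657 + 1/23465)/(-31012 + (3532 + 13181)) = -1047876504/(23465*(-31012 + 16713)) = -1047876504/23465/(-14299) = -1047876504/23465*(-1/14299) = 1047876504/335526035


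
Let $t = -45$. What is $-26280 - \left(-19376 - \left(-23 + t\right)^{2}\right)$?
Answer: $-2280$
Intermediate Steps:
$-26280 - \left(-19376 - \left(-23 + t\right)^{2}\right) = -26280 - \left(-19376 - \left(-23 - 45\right)^{2}\right) = -26280 - \left(-19376 - \left(-68\right)^{2}\right) = -26280 - \left(-19376 - 4624\right) = -26280 - -24000 = -26280 + 24000 = -2280$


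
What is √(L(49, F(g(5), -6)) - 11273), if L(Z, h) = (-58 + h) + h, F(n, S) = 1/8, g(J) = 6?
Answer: I*√45323/2 ≈ 106.45*I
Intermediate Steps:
F(n, S) = ⅛ (F(n, S) = 1*(⅛) = ⅛)
L(Z, h) = -58 + 2*h
√(L(49, F(g(5), -6)) - 11273) = √((-58 + 2*(⅛)) - 11273) = √((-58 + ¼) - 11273) = √(-231/4 - 11273) = √(-45323/4) = I*√45323/2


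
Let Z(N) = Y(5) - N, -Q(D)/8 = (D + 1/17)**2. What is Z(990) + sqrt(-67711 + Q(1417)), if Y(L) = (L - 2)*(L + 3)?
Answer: -966 + I*sqrt(4662193279)/17 ≈ -966.0 + 4016.5*I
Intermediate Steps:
Y(L) = (-2 + L)*(3 + L)
Q(D) = -8*(1/17 + D)**2 (Q(D) = -8*(D + 1/17)**2 = -8*(1/17 + D)**2)
Z(N) = 24 - N (Z(N) = (-6 + 5 + 5**2) - N = (-6 + 5 + 25) - N = 24 - N)
Z(990) + sqrt(-67711 + Q(1417)) = (24 - 1*990) + sqrt(-67711 - 8*(1 + 17*1417)**2/289) = (24 - 990) + sqrt(-67711 - 8*(1 + 24089)**2/289) = -966 + sqrt(-67711 - 8/289*24090**2) = -966 + sqrt(-67711 - 8/289*580328100) = -966 + sqrt(-67711 - 4642624800/289) = -966 + sqrt(-4662193279/289) = -966 + I*sqrt(4662193279)/17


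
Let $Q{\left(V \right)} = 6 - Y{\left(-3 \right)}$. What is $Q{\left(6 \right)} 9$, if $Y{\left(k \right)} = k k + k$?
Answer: $0$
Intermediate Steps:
$Y{\left(k \right)} = k + k^{2}$ ($Y{\left(k \right)} = k^{2} + k = k + k^{2}$)
$Q{\left(V \right)} = 0$ ($Q{\left(V \right)} = 6 - - 3 \left(1 - 3\right) = 6 - \left(-3\right) \left(-2\right) = 6 - 6 = 0$)
$Q{\left(6 \right)} 9 = 0 \cdot 9 = 0$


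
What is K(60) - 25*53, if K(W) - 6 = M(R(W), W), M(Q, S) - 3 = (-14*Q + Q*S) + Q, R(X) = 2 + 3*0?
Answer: -1222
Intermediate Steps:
R(X) = 2 (R(X) = 2 + 0 = 2)
M(Q, S) = 3 - 13*Q + Q*S (M(Q, S) = 3 + ((-14*Q + Q*S) + Q) = 3 + (-13*Q + Q*S) = 3 - 13*Q + Q*S)
K(W) = -17 + 2*W (K(W) = 6 + (3 - 13*2 + 2*W) = 6 + (3 - 26 + 2*W) = 6 + (-23 + 2*W) = -17 + 2*W)
K(60) - 25*53 = (-17 + 2*60) - 25*53 = (-17 + 120) - 1325 = 103 - 1325 = -1222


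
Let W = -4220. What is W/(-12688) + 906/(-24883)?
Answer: 23377733/78928876 ≈ 0.29619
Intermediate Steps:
W/(-12688) + 906/(-24883) = -4220/(-12688) + 906/(-24883) = -4220*(-1/12688) + 906*(-1/24883) = 1055/3172 - 906/24883 = 23377733/78928876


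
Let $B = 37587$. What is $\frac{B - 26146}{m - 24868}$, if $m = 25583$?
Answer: $\frac{11441}{715} \approx 16.001$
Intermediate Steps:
$\frac{B - 26146}{m - 24868} = \frac{37587 - 26146}{25583 - 24868} = \frac{37587 - 26146}{715} = 11441 \cdot \frac{1}{715} = \frac{11441}{715}$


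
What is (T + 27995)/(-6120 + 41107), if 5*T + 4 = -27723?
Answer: 112248/174935 ≈ 0.64165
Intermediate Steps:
T = -27727/5 (T = -⅘ + (⅕)*(-27723) = -⅘ - 27723/5 = -27727/5 ≈ -5545.4)
(T + 27995)/(-6120 + 41107) = (-27727/5 + 27995)/(-6120 + 41107) = (112248/5)/34987 = (112248/5)*(1/34987) = 112248/174935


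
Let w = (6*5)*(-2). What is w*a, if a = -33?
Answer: 1980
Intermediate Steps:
w = -60 (w = 30*(-2) = -60)
w*a = -60*(-33) = 1980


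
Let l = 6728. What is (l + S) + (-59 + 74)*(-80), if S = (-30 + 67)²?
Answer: 6897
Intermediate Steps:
S = 1369 (S = 37² = 1369)
(l + S) + (-59 + 74)*(-80) = (6728 + 1369) + (-59 + 74)*(-80) = 8097 + 15*(-80) = 8097 - 1200 = 6897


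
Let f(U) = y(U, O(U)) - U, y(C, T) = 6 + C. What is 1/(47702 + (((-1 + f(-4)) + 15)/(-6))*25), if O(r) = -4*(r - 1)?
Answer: 3/142856 ≈ 2.1000e-5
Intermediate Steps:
O(r) = 4 - 4*r (O(r) = -4*(-1 + r) = 4 - 4*r)
f(U) = 6 (f(U) = (6 + U) - U = 6)
1/(47702 + (((-1 + f(-4)) + 15)/(-6))*25) = 1/(47702 + (((-1 + 6) + 15)/(-6))*25) = 1/(47702 + ((5 + 15)*(-⅙))*25) = 1/(47702 + (20*(-⅙))*25) = 1/(47702 - 10/3*25) = 1/(47702 - 250/3) = 1/(142856/3) = 3/142856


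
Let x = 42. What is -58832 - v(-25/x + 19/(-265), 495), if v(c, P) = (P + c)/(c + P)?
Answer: -58833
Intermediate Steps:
v(c, P) = 1 (v(c, P) = (P + c)/(P + c) = 1)
-58832 - v(-25/x + 19/(-265), 495) = -58832 - 1*1 = -58832 - 1 = -58833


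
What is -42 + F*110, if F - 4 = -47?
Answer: -4772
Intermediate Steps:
F = -43 (F = 4 - 47 = -43)
-42 + F*110 = -42 - 43*110 = -42 - 4730 = -4772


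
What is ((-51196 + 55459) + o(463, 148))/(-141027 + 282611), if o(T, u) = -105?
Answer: 2079/70792 ≈ 0.029368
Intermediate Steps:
((-51196 + 55459) + o(463, 148))/(-141027 + 282611) = ((-51196 + 55459) - 105)/(-141027 + 282611) = (4263 - 105)/141584 = 4158*(1/141584) = 2079/70792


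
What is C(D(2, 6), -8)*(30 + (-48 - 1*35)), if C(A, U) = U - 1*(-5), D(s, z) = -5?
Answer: 159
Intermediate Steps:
C(A, U) = 5 + U (C(A, U) = U + 5 = 5 + U)
C(D(2, 6), -8)*(30 + (-48 - 1*35)) = (5 - 8)*(30 + (-48 - 1*35)) = -3*(30 + (-48 - 35)) = -3*(30 - 83) = -3*(-53) = 159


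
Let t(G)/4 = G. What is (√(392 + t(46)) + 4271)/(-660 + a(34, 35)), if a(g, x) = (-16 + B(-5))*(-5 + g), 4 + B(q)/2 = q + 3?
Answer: -4295/1472 ≈ -2.9178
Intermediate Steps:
t(G) = 4*G
B(q) = -2 + 2*q (B(q) = -8 + 2*(q + 3) = -8 + 2*(3 + q) = -8 + (6 + 2*q) = -2 + 2*q)
a(g, x) = 140 - 28*g (a(g, x) = (-16 + (-2 + 2*(-5)))*(-5 + g) = (-16 + (-2 - 10))*(-5 + g) = (-16 - 12)*(-5 + g) = -28*(-5 + g) = 140 - 28*g)
(√(392 + t(46)) + 4271)/(-660 + a(34, 35)) = (√(392 + 4*46) + 4271)/(-660 + (140 - 28*34)) = (√(392 + 184) + 4271)/(-660 + (140 - 952)) = (√576 + 4271)/(-660 - 812) = (24 + 4271)/(-1472) = 4295*(-1/1472) = -4295/1472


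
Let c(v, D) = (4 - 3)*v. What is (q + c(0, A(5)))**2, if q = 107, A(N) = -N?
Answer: 11449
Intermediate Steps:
c(v, D) = v (c(v, D) = 1*v = v)
(q + c(0, A(5)))**2 = (107 + 0)**2 = 107**2 = 11449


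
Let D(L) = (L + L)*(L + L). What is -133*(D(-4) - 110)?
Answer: 6118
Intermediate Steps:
D(L) = 4*L² (D(L) = (2*L)*(2*L) = 4*L²)
-133*(D(-4) - 110) = -133*(4*(-4)² - 110) = -133*(4*16 - 110) = -133*(64 - 110) = -133*(-46) = 6118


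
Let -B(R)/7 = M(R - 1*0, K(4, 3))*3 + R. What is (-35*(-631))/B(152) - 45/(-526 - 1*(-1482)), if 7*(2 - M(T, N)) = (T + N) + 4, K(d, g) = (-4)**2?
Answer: -2113981/56404 ≈ -37.479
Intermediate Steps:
K(d, g) = 16
M(T, N) = 10/7 - N/7 - T/7 (M(T, N) = 2 - ((T + N) + 4)/7 = 2 - ((N + T) + 4)/7 = 2 - (4 + N + T)/7 = 2 + (-4/7 - N/7 - T/7) = 10/7 - N/7 - T/7)
B(R) = 18 - 4*R (B(R) = -7*((10/7 - 1/7*16 - (R - 1*0)/7)*3 + R) = -7*((10/7 - 16/7 - (R + 0)/7)*3 + R) = -7*((10/7 - 16/7 - R/7)*3 + R) = -7*((-6/7 - R/7)*3 + R) = -7*((-18/7 - 3*R/7) + R) = -7*(-18/7 + 4*R/7) = 18 - 4*R)
(-35*(-631))/B(152) - 45/(-526 - 1*(-1482)) = (-35*(-631))/(18 - 4*152) - 45/(-526 - 1*(-1482)) = 22085/(18 - 608) - 45/(-526 + 1482) = 22085/(-590) - 45/956 = 22085*(-1/590) - 45*1/956 = -4417/118 - 45/956 = -2113981/56404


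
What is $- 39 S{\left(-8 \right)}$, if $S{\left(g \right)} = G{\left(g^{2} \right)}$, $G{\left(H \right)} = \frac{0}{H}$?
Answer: $0$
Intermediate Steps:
$G{\left(H \right)} = 0$
$S{\left(g \right)} = 0$
$- 39 S{\left(-8 \right)} = \left(-39\right) 0 = 0$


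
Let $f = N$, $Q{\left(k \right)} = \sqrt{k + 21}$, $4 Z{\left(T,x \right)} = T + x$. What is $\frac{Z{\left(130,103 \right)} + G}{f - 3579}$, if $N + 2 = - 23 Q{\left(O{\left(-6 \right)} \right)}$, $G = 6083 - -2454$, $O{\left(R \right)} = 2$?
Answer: $- \frac{123118361}{51245576} + \frac{790763 \sqrt{23}}{51245576} \approx -2.3285$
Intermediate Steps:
$Z{\left(T,x \right)} = \frac{T}{4} + \frac{x}{4}$ ($Z{\left(T,x \right)} = \frac{T + x}{4} = \frac{T}{4} + \frac{x}{4}$)
$Q{\left(k \right)} = \sqrt{21 + k}$
$G = 8537$ ($G = 6083 + 2454 = 8537$)
$N = -2 - 23 \sqrt{23}$ ($N = -2 - 23 \sqrt{21 + 2} = -2 - 23 \sqrt{23} \approx -112.3$)
$f = -2 - 23 \sqrt{23} \approx -112.3$
$\frac{Z{\left(130,103 \right)} + G}{f - 3579} = \frac{\left(\frac{1}{4} \cdot 130 + \frac{1}{4} \cdot 103\right) + 8537}{\left(-2 - 23 \sqrt{23}\right) - 3579} = \frac{\left(\frac{65}{2} + \frac{103}{4}\right) + 8537}{-3581 - 23 \sqrt{23}} = \frac{\frac{233}{4} + 8537}{-3581 - 23 \sqrt{23}} = \frac{34381}{4 \left(-3581 - 23 \sqrt{23}\right)}$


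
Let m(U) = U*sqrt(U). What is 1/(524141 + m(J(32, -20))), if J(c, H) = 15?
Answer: 524141/274723784506 - 15*sqrt(15)/274723784506 ≈ 1.9077e-6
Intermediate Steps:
m(U) = U**(3/2)
1/(524141 + m(J(32, -20))) = 1/(524141 + 15**(3/2)) = 1/(524141 + 15*sqrt(15))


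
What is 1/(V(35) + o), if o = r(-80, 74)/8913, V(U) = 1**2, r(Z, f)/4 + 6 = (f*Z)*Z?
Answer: 8913/1903289 ≈ 0.0046829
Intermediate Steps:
r(Z, f) = -24 + 4*f*Z**2 (r(Z, f) = -24 + 4*((f*Z)*Z) = -24 + 4*((Z*f)*Z) = -24 + 4*(f*Z**2) = -24 + 4*f*Z**2)
V(U) = 1
o = 1894376/8913 (o = (-24 + 4*74*(-80)**2)/8913 = (-24 + 4*74*6400)*(1/8913) = (-24 + 1894400)*(1/8913) = 1894376*(1/8913) = 1894376/8913 ≈ 212.54)
1/(V(35) + o) = 1/(1 + 1894376/8913) = 1/(1903289/8913) = 8913/1903289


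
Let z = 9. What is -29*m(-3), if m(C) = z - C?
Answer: -348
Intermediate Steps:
m(C) = 9 - C
-29*m(-3) = -29*(9 - 1*(-3)) = -29*(9 + 3) = -29*12 = -348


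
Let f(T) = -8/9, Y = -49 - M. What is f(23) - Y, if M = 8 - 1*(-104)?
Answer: 1441/9 ≈ 160.11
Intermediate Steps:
M = 112 (M = 8 + 104 = 112)
Y = -161 (Y = -49 - 1*112 = -49 - 112 = -161)
f(T) = -8/9 (f(T) = -8*1/9 = -8/9)
f(23) - Y = -8/9 - 1*(-161) = -8/9 + 161 = 1441/9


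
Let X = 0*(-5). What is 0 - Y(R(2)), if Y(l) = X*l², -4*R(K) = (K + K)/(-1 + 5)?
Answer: 0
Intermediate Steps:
R(K) = -K/8 (R(K) = -(K + K)/(4*(-1 + 5)) = -2*K/(4*4) = -K/8)
X = 0
Y(l) = 0 (Y(l) = 0*l² = 0)
0 - Y(R(2)) = 0 - 1*0 = 0 + 0 = 0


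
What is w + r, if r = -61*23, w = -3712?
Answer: -5115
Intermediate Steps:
r = -1403
w + r = -3712 - 1403 = -5115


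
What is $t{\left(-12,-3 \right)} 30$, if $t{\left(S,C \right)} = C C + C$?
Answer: $180$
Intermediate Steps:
$t{\left(S,C \right)} = C + C^{2}$ ($t{\left(S,C \right)} = C^{2} + C = C + C^{2}$)
$t{\left(-12,-3 \right)} 30 = - 3 \left(1 - 3\right) 30 = \left(-3\right) \left(-2\right) 30 = 6 \cdot 30 = 180$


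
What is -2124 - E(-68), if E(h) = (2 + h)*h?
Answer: -6612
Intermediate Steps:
E(h) = h*(2 + h)
-2124 - E(-68) = -2124 - (-68)*(2 - 68) = -2124 - (-68)*(-66) = -2124 - 1*4488 = -2124 - 4488 = -6612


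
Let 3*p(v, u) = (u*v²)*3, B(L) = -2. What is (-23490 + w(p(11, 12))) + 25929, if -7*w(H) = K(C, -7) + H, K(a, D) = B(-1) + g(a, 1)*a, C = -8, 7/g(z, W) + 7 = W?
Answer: 46841/21 ≈ 2230.5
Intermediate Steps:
g(z, W) = 7/(-7 + W)
p(v, u) = u*v² (p(v, u) = ((u*v²)*3)/3 = (3*u*v²)/3 = u*v²)
K(a, D) = -2 - 7*a/6 (K(a, D) = -2 + (7/(-7 + 1))*a = -2 + (7/(-6))*a = -2 + (7*(-⅙))*a = -2 - 7*a/6)
w(H) = -22/21 - H/7 (w(H) = -((-2 - 7/6*(-8)) + H)/7 = -((-2 + 28/3) + H)/7 = -(22/3 + H)/7 = -22/21 - H/7)
(-23490 + w(p(11, 12))) + 25929 = (-23490 + (-22/21 - 12*11²/7)) + 25929 = (-23490 + (-22/21 - 12*121/7)) + 25929 = (-23490 + (-22/21 - ⅐*1452)) + 25929 = (-23490 + (-22/21 - 1452/7)) + 25929 = (-23490 - 4378/21) + 25929 = -497668/21 + 25929 = 46841/21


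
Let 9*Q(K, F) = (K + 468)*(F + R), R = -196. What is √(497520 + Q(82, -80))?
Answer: 2*√1081470/3 ≈ 693.29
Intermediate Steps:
Q(K, F) = (-196 + F)*(468 + K)/9 (Q(K, F) = ((K + 468)*(F - 196))/9 = ((468 + K)*(-196 + F))/9 = ((-196 + F)*(468 + K))/9 = (-196 + F)*(468 + K)/9)
√(497520 + Q(82, -80)) = √(497520 + (-10192 + 52*(-80) - 196/9*82 + (⅑)*(-80)*82)) = √(497520 + (-10192 - 4160 - 16072/9 - 6560/9)) = √(497520 - 50600/3) = √(1441960/3) = 2*√1081470/3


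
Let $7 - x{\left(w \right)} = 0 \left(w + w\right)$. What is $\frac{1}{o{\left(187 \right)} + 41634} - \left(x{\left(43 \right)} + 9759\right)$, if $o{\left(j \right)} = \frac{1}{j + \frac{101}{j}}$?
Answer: $- \frac{14259381166252}{1460104567} \approx -9766.0$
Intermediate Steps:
$x{\left(w \right)} = 7$ ($x{\left(w \right)} = 7 - 0 \left(w + w\right) = 7 - 0 \cdot 2 w = 7 - 0 = 7 + 0 = 7$)
$\frac{1}{o{\left(187 \right)} + 41634} - \left(x{\left(43 \right)} + 9759\right) = \frac{1}{\frac{187}{101 + 187^{2}} + 41634} - \left(7 + 9759\right) = \frac{1}{\frac{187}{101 + 34969} + 41634} - 9766 = \frac{1}{\frac{187}{35070} + 41634} - 9766 = \frac{1}{\frac{1460104567}{35070}} - 9766 = \frac{35070}{1460104567} - 9766 = - \frac{14259381166252}{1460104567}$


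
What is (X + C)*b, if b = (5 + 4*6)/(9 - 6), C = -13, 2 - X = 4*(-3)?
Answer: 29/3 ≈ 9.6667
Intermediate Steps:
X = 14 (X = 2 - 4*(-3) = 2 - 1*(-12) = 2 + 12 = 14)
b = 29/3 (b = (5 + 24)/3 = 29*(1/3) = 29/3 ≈ 9.6667)
(X + C)*b = (14 - 13)*(29/3) = 1*(29/3) = 29/3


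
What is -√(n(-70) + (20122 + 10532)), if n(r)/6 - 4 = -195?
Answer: -2*√7377 ≈ -171.78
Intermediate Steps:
n(r) = -1146 (n(r) = 24 + 6*(-195) = 24 - 1170 = -1146)
-√(n(-70) + (20122 + 10532)) = -√(-1146 + (20122 + 10532)) = -√(-1146 + 30654) = -√29508 = -2*√7377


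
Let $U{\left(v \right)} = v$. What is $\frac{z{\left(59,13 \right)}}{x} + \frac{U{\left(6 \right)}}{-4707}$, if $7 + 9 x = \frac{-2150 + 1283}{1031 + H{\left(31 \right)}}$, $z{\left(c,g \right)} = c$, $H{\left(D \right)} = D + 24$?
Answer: $- \frac{100533988}{1476429} \approx -68.093$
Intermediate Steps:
$H{\left(D \right)} = 24 + D$
$x = - \frac{941}{1086}$ ($x = - \frac{7}{9} + \frac{\left(-2150 + 1283\right) \frac{1}{1031 + \left(24 + 31\right)}}{9} = - \frac{7}{9} + \frac{\left(-867\right) \frac{1}{1031 + 55}}{9} = - \frac{7}{9} + \frac{\left(-867\right) \frac{1}{1086}}{9} = - \frac{7}{9} + \frac{1}{9} \left(- \frac{289}{362}\right) = - \frac{7}{9} - \frac{289}{3258} = - \frac{941}{1086} \approx -0.86648$)
$\frac{z{\left(59,13 \right)}}{x} + \frac{U{\left(6 \right)}}{-4707} = \frac{59}{- \frac{941}{1086}} + \frac{6}{-4707} = 59 \left(- \frac{1086}{941}\right) + 6 \left(- \frac{1}{4707}\right) = - \frac{64074}{941} - \frac{2}{1569} = - \frac{100533988}{1476429}$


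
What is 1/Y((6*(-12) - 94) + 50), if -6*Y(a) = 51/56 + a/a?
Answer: -336/107 ≈ -3.1402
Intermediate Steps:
Y(a) = -107/336 (Y(a) = -(51/56 + a/a)/6 = -(51*(1/56) + 1)/6 = -(51/56 + 1)/6 = -1/6*107/56 = -107/336)
1/Y((6*(-12) - 94) + 50) = 1/(-107/336) = -336/107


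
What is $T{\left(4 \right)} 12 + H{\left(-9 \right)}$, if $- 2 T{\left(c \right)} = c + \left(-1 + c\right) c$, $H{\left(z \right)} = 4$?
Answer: $-92$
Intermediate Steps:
$T{\left(c \right)} = - \frac{c}{2} - \frac{c \left(-1 + c\right)}{2}$ ($T{\left(c \right)} = - \frac{c + \left(-1 + c\right) c}{2} = - \frac{c + c \left(-1 + c\right)}{2} = - \frac{c}{2} - \frac{c \left(-1 + c\right)}{2}$)
$T{\left(4 \right)} 12 + H{\left(-9 \right)} = - \frac{4^{2}}{2} \cdot 12 + 4 = \left(- \frac{1}{2}\right) 16 \cdot 12 + 4 = \left(-8\right) 12 + 4 = -96 + 4 = -92$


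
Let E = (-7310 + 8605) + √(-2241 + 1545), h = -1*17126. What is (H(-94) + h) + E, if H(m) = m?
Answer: -15925 + 2*I*√174 ≈ -15925.0 + 26.382*I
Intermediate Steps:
h = -17126
E = 1295 + 2*I*√174 (E = 1295 + √(-696) = 1295 + 2*I*√174 ≈ 1295.0 + 26.382*I)
(H(-94) + h) + E = (-94 - 17126) + (1295 + 2*I*√174) = -17220 + (1295 + 2*I*√174) = -15925 + 2*I*√174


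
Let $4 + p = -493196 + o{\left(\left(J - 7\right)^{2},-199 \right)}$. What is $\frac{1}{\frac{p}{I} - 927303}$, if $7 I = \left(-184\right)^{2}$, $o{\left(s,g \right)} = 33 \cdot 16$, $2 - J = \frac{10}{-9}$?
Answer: $- \frac{529}{490597173} \approx -1.0783 \cdot 10^{-6}$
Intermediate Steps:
$J = \frac{28}{9}$ ($J = 2 - \frac{10}{-9} = 2 - 10 \left(- \frac{1}{9}\right) = 2 - - \frac{10}{9} = 2 + \frac{10}{9} = \frac{28}{9} \approx 3.1111$)
$o{\left(s,g \right)} = 528$
$I = \frac{33856}{7}$ ($I = \frac{\left(-184\right)^{2}}{7} = \frac{1}{7} \cdot 33856 = \frac{33856}{7} \approx 4836.6$)
$p = -492672$ ($p = -4 + \left(-493196 + 528\right) = -4 - 492668 = -492672$)
$\frac{1}{\frac{p}{I} - 927303} = \frac{1}{- \frac{492672}{\frac{33856}{7}} - 927303} = \frac{1}{\left(-492672\right) \frac{7}{33856} - 927303} = \frac{1}{- \frac{53886}{529} - 927303} = \frac{1}{- \frac{490597173}{529}} = - \frac{529}{490597173}$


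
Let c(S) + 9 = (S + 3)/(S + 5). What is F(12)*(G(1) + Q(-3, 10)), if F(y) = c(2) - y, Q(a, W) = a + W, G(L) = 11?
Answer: -2556/7 ≈ -365.14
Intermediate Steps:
c(S) = -9 + (3 + S)/(5 + S) (c(S) = -9 + (S + 3)/(S + 5) = -9 + (3 + S)/(5 + S))
Q(a, W) = W + a
F(y) = -58/7 - y (F(y) = 2*(-21 - 4*2)/(5 + 2) - y = 2*(-21 - 8)/7 - y = 2*(⅐)*(-29) - y = -58/7 - y)
F(12)*(G(1) + Q(-3, 10)) = (-58/7 - 1*12)*(11 + (10 - 3)) = (-58/7 - 12)*(11 + 7) = -142/7*18 = -2556/7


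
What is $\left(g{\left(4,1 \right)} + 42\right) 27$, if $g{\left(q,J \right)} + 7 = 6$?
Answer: $1107$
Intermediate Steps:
$g{\left(q,J \right)} = -1$ ($g{\left(q,J \right)} = -7 + 6 = -1$)
$\left(g{\left(4,1 \right)} + 42\right) 27 = \left(-1 + 42\right) 27 = 41 \cdot 27 = 1107$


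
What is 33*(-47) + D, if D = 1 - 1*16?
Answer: -1566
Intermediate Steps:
D = -15 (D = 1 - 16 = -15)
33*(-47) + D = 33*(-47) - 15 = -1551 - 15 = -1566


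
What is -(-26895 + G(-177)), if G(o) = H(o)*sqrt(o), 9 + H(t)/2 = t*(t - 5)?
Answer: 26895 - 64410*I*sqrt(177) ≈ 26895.0 - 8.5692e+5*I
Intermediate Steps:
H(t) = -18 + 2*t*(-5 + t) (H(t) = -18 + 2*(t*(t - 5)) = -18 + 2*(t*(-5 + t)) = -18 + 2*t*(-5 + t))
G(o) = sqrt(o)*(-18 - 10*o + 2*o**2) (G(o) = (-18 - 10*o + 2*o**2)*sqrt(o) = sqrt(o)*(-18 - 10*o + 2*o**2))
-(-26895 + G(-177)) = -(-26895 + 2*sqrt(-177)*(-9 + (-177)**2 - 5*(-177))) = -(-26895 + 2*(I*sqrt(177))*(-9 + 31329 + 885)) = -(-26895 + 2*(I*sqrt(177))*32205) = -(-26895 + 64410*I*sqrt(177)) = 26895 - 64410*I*sqrt(177)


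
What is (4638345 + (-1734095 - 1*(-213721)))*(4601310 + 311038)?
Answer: 15316558605908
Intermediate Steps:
(4638345 + (-1734095 - 1*(-213721)))*(4601310 + 311038) = (4638345 + (-1734095 + 213721))*4912348 = (4638345 - 1520374)*4912348 = 3117971*4912348 = 15316558605908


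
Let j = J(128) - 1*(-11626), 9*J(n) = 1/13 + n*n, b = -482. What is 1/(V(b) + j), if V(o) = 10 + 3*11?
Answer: 117/1578266 ≈ 7.4132e-5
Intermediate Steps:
J(n) = 1/117 + n²/9 (J(n) = (1/13 + n*n)/9 = (1/13 + n²)/9 = 1/117 + n²/9)
V(o) = 43 (V(o) = 10 + 33 = 43)
j = 1573235/117 (j = (1/117 + (⅑)*128²) - 1*(-11626) = (1/117 + (⅑)*16384) + 11626 = (1/117 + 16384/9) + 11626 = 212993/117 + 11626 = 1573235/117 ≈ 13446.)
1/(V(b) + j) = 1/(43 + 1573235/117) = 1/(1578266/117) = 117/1578266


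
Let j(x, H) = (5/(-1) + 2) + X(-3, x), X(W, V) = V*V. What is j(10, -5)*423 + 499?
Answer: 41530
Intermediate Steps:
X(W, V) = V²
j(x, H) = -3 + x² (j(x, H) = (5/(-1) + 2) + x² = (5*(-1) + 2) + x² = (-5 + 2) + x² = -3 + x²)
j(10, -5)*423 + 499 = (-3 + 10²)*423 + 499 = (-3 + 100)*423 + 499 = 97*423 + 499 = 41031 + 499 = 41530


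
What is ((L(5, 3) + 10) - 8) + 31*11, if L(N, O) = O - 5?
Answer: 341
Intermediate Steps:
L(N, O) = -5 + O
((L(5, 3) + 10) - 8) + 31*11 = (((-5 + 3) + 10) - 8) + 31*11 = ((-2 + 10) - 8) + 341 = (8 - 8) + 341 = 0 + 341 = 341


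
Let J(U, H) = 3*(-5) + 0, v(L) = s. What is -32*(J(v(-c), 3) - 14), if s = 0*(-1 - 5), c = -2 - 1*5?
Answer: 928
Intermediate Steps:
c = -7 (c = -2 - 5 = -7)
s = 0 (s = 0*(-6) = 0)
v(L) = 0
J(U, H) = -15 (J(U, H) = -15 + 0 = -15)
-32*(J(v(-c), 3) - 14) = -32*(-15 - 14) = -32*(-29) = 928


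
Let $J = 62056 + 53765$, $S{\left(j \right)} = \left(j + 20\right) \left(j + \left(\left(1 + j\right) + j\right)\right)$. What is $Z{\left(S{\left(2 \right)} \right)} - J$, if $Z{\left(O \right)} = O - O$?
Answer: $-115821$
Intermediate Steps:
$S{\left(j \right)} = \left(1 + 3 j\right) \left(20 + j\right)$ ($S{\left(j \right)} = \left(20 + j\right) \left(j + \left(1 + 2 j\right)\right) = \left(20 + j\right) \left(1 + 3 j\right) = \left(1 + 3 j\right) \left(20 + j\right)$)
$Z{\left(O \right)} = 0$
$J = 115821$
$Z{\left(S{\left(2 \right)} \right)} - J = 0 - 115821 = -115821$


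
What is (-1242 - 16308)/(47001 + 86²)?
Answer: -17550/54397 ≈ -0.32263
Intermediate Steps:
(-1242 - 16308)/(47001 + 86²) = -17550/(47001 + 7396) = -17550/54397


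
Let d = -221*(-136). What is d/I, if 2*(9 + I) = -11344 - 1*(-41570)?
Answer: 3757/1888 ≈ 1.9899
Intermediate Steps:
d = 30056
I = 15104 (I = -9 + (-11344 - 1*(-41570))/2 = -9 + (-11344 + 41570)/2 = -9 + (½)*30226 = -9 + 15113 = 15104)
d/I = 30056/15104 = 30056*(1/15104) = 3757/1888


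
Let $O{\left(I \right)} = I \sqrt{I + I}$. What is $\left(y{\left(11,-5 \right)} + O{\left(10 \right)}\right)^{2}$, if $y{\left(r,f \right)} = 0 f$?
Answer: $2000$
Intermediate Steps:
$y{\left(r,f \right)} = 0$
$O{\left(I \right)} = \sqrt{2} I^{\frac{3}{2}}$ ($O{\left(I \right)} = I \sqrt{2 I} = I \sqrt{2} \sqrt{I} = \sqrt{2} I^{\frac{3}{2}}$)
$\left(y{\left(11,-5 \right)} + O{\left(10 \right)}\right)^{2} = \left(0 + \sqrt{2} \cdot 10^{\frac{3}{2}}\right)^{2} = \left(0 + \sqrt{2} \cdot 10 \sqrt{10}\right)^{2} = \left(0 + 20 \sqrt{5}\right)^{2} = \left(20 \sqrt{5}\right)^{2} = 2000$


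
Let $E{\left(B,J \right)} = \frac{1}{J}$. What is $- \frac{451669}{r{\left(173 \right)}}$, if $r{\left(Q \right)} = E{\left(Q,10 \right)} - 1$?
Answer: $\frac{4516690}{9} \approx 5.0185 \cdot 10^{5}$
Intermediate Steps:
$r{\left(Q \right)} = - \frac{9}{10}$ ($r{\left(Q \right)} = \frac{1}{10} - 1 = - \frac{9}{10}$)
$- \frac{451669}{r{\left(173 \right)}} = - \frac{451669}{- \frac{9}{10}} = \left(-451669\right) \left(- \frac{10}{9}\right) = \frac{4516690}{9}$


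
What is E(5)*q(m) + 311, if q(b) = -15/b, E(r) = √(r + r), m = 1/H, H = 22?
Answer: 311 - 330*√10 ≈ -732.55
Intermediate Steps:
m = 1/22 ≈ 0.045455
E(r) = √2*√r (E(r) = √(2*r) = √2*√r)
E(5)*q(m) + 311 = (√2*√5)*(-15/1/22) + 311 = √10*(-15*22) + 311 = √10*(-330) + 311 = -330*√10 + 311 = 311 - 330*√10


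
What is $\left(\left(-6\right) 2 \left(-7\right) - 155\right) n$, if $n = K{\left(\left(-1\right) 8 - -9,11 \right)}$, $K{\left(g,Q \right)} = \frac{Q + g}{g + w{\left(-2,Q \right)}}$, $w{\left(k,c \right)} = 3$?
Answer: $-213$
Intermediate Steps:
$K{\left(g,Q \right)} = \frac{Q + g}{3 + g}$ ($K{\left(g,Q \right)} = \frac{Q + g}{g + 3} = \frac{Q + g}{3 + g}$)
$n = 3$ ($n = \frac{11 - -1}{3 - -1} = \frac{11 + \left(-8 + 9\right)}{3 + \left(-8 + 9\right)} = \frac{11 + 1}{3 + 1} = \frac{1}{4} \cdot 12 = 3$)
$\left(\left(-6\right) 2 \left(-7\right) - 155\right) n = \left(\left(-6\right) 2 \left(-7\right) - 155\right) 3 = \left(\left(-12\right) \left(-7\right) - 155\right) 3 = \left(84 - 155\right) 3 = \left(-71\right) 3 = -213$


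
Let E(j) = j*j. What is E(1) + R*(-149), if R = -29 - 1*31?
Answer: 8941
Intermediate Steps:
R = -60 (R = -29 - 31 = -60)
E(j) = j**2
E(1) + R*(-149) = 1**2 - 60*(-149) = 1 + 8940 = 8941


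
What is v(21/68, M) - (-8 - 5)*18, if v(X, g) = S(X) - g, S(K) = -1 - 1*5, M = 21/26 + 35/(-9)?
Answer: 54073/234 ≈ 231.08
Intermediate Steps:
M = -721/234 (M = 21*(1/26) + 35*(-⅑) = 21/26 - 35/9 = -721/234 ≈ -3.0812)
S(K) = -6 (S(K) = -1 - 5 = -6)
v(X, g) = -6 - g
v(21/68, M) - (-8 - 5)*18 = (-6 - 1*(-721/234)) - (-8 - 5)*18 = (-6 + 721/234) - (-13)*18 = -683/234 - 1*(-234) = -683/234 + 234 = 54073/234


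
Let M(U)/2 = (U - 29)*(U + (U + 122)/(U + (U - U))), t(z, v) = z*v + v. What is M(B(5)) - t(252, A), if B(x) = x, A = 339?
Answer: -436131/5 ≈ -87226.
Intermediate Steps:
t(z, v) = v + v*z (t(z, v) = v*z + v = v + v*z)
M(U) = 2*(-29 + U)*(U + (122 + U)/U) (M(U) = 2*((U - 29)*(U + (U + 122)/(U + (U - U)))) = 2*((-29 + U)*(U + (122 + U)/(U + 0))) = 2*((-29 + U)*(U + (122 + U)/U)) = 2*(-29 + U)*(U + (122 + U)/U))
M(B(5)) - t(252, A) = (186 - 7076/5 - 56*5 + 2*5**2) - 339*(1 + 252) = (186 - 7076*1/5 - 280 + 2*25) - 339*253 = (186 - 7076/5 - 280 + 50) - 1*85767 = -7296/5 - 85767 = -436131/5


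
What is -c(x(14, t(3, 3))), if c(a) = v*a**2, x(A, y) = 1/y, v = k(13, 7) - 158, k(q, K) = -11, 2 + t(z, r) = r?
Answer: 169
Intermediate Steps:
t(z, r) = -2 + r
v = -169 (v = -11 - 158 = -169)
c(a) = -169*a**2
-c(x(14, t(3, 3))) = -(-169)*(1/(-2 + 3))**2 = -(-169)*(1/1)**2 = -(-169)*1**2 = -(-169) = -1*(-169) = 169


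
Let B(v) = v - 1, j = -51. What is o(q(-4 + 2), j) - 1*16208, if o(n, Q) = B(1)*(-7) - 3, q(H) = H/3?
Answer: -16211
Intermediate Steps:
B(v) = -1 + v
q(H) = H/3 (q(H) = H*(⅓) = H/3)
o(n, Q) = -3 (o(n, Q) = (-1 + 1)*(-7) - 3 = 0*(-7) - 3 = 0 - 3 = -3)
o(q(-4 + 2), j) - 1*16208 = -3 - 1*16208 = -3 - 16208 = -16211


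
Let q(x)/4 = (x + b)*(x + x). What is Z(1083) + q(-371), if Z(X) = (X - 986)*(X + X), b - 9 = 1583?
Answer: -3413826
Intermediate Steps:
b = 1592 (b = 9 + 1583 = 1592)
Z(X) = 2*X*(-986 + X) (Z(X) = (-986 + X)*(2*X) = 2*X*(-986 + X))
q(x) = 8*x*(1592 + x) (q(x) = 4*((x + 1592)*(x + x)) = 4*((1592 + x)*(2*x)) = 4*(2*x*(1592 + x)) = 8*x*(1592 + x))
Z(1083) + q(-371) = 2*1083*(-986 + 1083) + 8*(-371)*(1592 - 371) = 2*1083*97 + 8*(-371)*1221 = 210102 - 3623928 = -3413826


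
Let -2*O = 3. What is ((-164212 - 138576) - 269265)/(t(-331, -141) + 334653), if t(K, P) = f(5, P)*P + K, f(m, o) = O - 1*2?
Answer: -1144106/669631 ≈ -1.7086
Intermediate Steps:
O = -3/2 (O = -½*3 = -3/2 ≈ -1.5000)
f(m, o) = -7/2 (f(m, o) = -3/2 - 1*2 = -3/2 - 2 = -7/2)
t(K, P) = K - 7*P/2 (t(K, P) = -7*P/2 + K = K - 7*P/2)
((-164212 - 138576) - 269265)/(t(-331, -141) + 334653) = ((-164212 - 138576) - 269265)/((-331 - 7/2*(-141)) + 334653) = (-302788 - 269265)/((-331 + 987/2) + 334653) = -572053/(325/2 + 334653) = -572053/669631/2 = -572053*2/669631 = -1144106/669631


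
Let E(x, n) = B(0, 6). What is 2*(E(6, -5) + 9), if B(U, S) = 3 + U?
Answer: 24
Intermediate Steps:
E(x, n) = 3 (E(x, n) = 3 + 0 = 3)
2*(E(6, -5) + 9) = 2*(3 + 9) = 2*12 = 24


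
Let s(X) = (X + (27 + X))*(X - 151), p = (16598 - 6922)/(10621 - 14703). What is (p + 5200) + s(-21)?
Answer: 15874142/2041 ≈ 7777.6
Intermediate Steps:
p = -4838/2041 (p = 9676/(-4082) = 9676*(-1/4082) = -4838/2041 ≈ -2.3704)
s(X) = (-151 + X)*(27 + 2*X) (s(X) = (27 + 2*X)*(-151 + X) = (-151 + X)*(27 + 2*X))
(p + 5200) + s(-21) = (-4838/2041 + 5200) + (-4077 - 275*(-21) + 2*(-21)²) = 10608362/2041 + (-4077 + 5775 + 2*441) = 10608362/2041 + (-4077 + 5775 + 882) = 10608362/2041 + 2580 = 15874142/2041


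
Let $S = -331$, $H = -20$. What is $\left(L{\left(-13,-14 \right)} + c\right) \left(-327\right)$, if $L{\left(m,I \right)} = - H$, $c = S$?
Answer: $101697$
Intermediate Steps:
$c = -331$
$L{\left(m,I \right)} = 20$ ($L{\left(m,I \right)} = \left(-1\right) \left(-20\right) = 20$)
$\left(L{\left(-13,-14 \right)} + c\right) \left(-327\right) = \left(20 - 331\right) \left(-327\right) = \left(-311\right) \left(-327\right) = 101697$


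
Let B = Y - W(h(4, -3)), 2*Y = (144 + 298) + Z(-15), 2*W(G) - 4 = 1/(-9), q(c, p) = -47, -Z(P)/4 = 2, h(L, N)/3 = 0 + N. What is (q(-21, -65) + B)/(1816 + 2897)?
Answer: 3025/84834 ≈ 0.035658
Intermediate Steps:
h(L, N) = 3*N (h(L, N) = 3*(0 + N) = 3*N)
Z(P) = -8 (Z(P) = -4*2 = -8)
W(G) = 35/18 (W(G) = 2 + (½)/(-9) = 2 + (½)*(-⅑) = 2 - 1/18 = 35/18)
Y = 217 (Y = ((144 + 298) - 8)/2 = (442 - 8)/2 = (½)*434 = 217)
B = 3871/18 (B = 217 - 1*35/18 = 217 - 35/18 = 3871/18 ≈ 215.06)
(q(-21, -65) + B)/(1816 + 2897) = (-47 + 3871/18)/(1816 + 2897) = (3025/18)/4713 = (3025/18)*(1/4713) = 3025/84834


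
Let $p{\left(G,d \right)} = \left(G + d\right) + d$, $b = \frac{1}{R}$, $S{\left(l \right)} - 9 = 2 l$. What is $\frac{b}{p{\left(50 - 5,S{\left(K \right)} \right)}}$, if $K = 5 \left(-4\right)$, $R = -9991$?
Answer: $\frac{1}{169847} \approx 5.8877 \cdot 10^{-6}$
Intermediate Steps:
$K = -20$
$S{\left(l \right)} = 9 + 2 l$
$b = - \frac{1}{9991}$ ($b = \frac{1}{-9991} = - \frac{1}{9991} \approx -0.00010009$)
$p{\left(G,d \right)} = G + 2 d$
$\frac{b}{p{\left(50 - 5,S{\left(K \right)} \right)}} = - \frac{1}{9991 \left(\left(50 - 5\right) + 2 \left(9 + 2 \left(-20\right)\right)\right)} = - \frac{1}{9991 \left(\left(50 - 5\right) + 2 \left(9 - 40\right)\right)} = - \frac{1}{9991 \left(45 + 2 \left(-31\right)\right)} = - \frac{1}{9991 \left(45 - 62\right)} = - \frac{1}{9991 \left(-17\right)} = \left(- \frac{1}{9991}\right) \left(- \frac{1}{17}\right) = \frac{1}{169847}$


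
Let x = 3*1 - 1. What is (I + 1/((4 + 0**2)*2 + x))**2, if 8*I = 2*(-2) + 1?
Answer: 121/1600 ≈ 0.075625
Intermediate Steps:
x = 2 (x = 3 - 1 = 2)
I = -3/8 (I = (2*(-2) + 1)/8 = (-4 + 1)/8 = (1/8)*(-3) = -3/8 ≈ -0.37500)
(I + 1/((4 + 0**2)*2 + x))**2 = (-3/8 + 1/((4 + 0**2)*2 + 2))**2 = (-3/8 + 1/((4 + 0)*2 + 2))**2 = (-3/8 + 1/(4*2 + 2))**2 = (-3/8 + 1/(8 + 2))**2 = (-3/8 + 1/10)**2 = (-11/40)**2 = 121/1600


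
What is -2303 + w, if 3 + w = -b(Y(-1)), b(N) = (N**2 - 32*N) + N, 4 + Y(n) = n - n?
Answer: -2446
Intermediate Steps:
Y(n) = -4 (Y(n) = -4 + (n - n) = -4 + 0 = -4)
b(N) = N**2 - 31*N
w = -143 (w = -3 - (-4)*(-31 - 4) = -3 - (-4)*(-35) = -3 - 1*140 = -3 - 140 = -143)
-2303 + w = -2303 - 143 = -2446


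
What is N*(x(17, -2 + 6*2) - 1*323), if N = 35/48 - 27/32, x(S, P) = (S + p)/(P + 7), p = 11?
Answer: 20031/544 ≈ 36.822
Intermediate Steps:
x(S, P) = (11 + S)/(7 + P) (x(S, P) = (S + 11)/(P + 7) = (11 + S)/(7 + P))
N = -11/96 (N = 35*(1/48) - 27*1/32 = 35/48 - 27/32 = -11/96 ≈ -0.11458)
N*(x(17, -2 + 6*2) - 1*323) = -11*((11 + 17)/(7 + (-2 + 6*2)) - 1*323)/96 = -11*(28/(7 + (-2 + 12)) - 323)/96 = -11*(28/(7 + 10) - 323)/96 = -11*(28/17 - 323)/96 = -11/96*(-5463/17) = 20031/544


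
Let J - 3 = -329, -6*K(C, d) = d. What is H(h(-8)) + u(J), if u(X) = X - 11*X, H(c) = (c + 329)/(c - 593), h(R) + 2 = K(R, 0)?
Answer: 1939373/595 ≈ 3259.4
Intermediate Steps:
K(C, d) = -d/6
h(R) = -2 (h(R) = -2 - ⅙*0 = -2 + 0 = -2)
H(c) = (329 + c)/(-593 + c)
J = -326 (J = 3 - 329 = -326)
u(X) = -10*X
H(h(-8)) + u(J) = (329 - 2)/(-593 - 2) - 10*(-326) = 327/(-595) + 3260 = -1/595*327 + 3260 = -327/595 + 3260 = 1939373/595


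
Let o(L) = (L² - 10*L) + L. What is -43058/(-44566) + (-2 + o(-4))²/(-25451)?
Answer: 492227079/567124633 ≈ 0.86793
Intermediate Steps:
o(L) = L² - 9*L
-43058/(-44566) + (-2 + o(-4))²/(-25451) = -43058/(-44566) + (-2 - 4*(-9 - 4))²/(-25451) = -43058*(-1/44566) + (-2 - 4*(-13))²*(-1/25451) = 21529/22283 + (-2 + 52)²*(-1/25451) = 21529/22283 + 50²*(-1/25451) = 21529/22283 + 2500*(-1/25451) = 21529/22283 - 2500/25451 = 492227079/567124633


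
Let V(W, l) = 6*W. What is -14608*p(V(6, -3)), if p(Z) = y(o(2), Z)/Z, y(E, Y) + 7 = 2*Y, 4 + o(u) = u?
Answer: -237380/9 ≈ -26376.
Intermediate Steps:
o(u) = -4 + u
y(E, Y) = -7 + 2*Y
p(Z) = (-7 + 2*Z)/Z
-14608*p(V(6, -3)) = -14608*(2 - 7/(6*6)) = -14608*(2 - 7/36) = -14608*65/36 = -237380/9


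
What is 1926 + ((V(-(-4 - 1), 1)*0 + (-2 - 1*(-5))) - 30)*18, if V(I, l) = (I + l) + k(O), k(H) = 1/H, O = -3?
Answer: 1440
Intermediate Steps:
V(I, l) = -1/3 + I + l (V(I, l) = (I + l) + 1/(-3) = (I + l) - 1/3 = -1/3 + I + l)
1926 + ((V(-(-4 - 1), 1)*0 + (-2 - 1*(-5))) - 30)*18 = 1926 + (((-1/3 - (-4 - 1) + 1)*0 + (-2 - 1*(-5))) - 30)*18 = 1926 + (((-1/3 - 1*(-5) + 1)*0 + (-2 + 5)) - 30)*18 = 1926 + (((-1/3 + 5 + 1)*0 + 3) - 30)*18 = 1926 + (((17/3)*0 + 3) - 30)*18 = 1926 + ((0 + 3) - 30)*18 = 1926 + (3 - 30)*18 = 1926 - 27*18 = 1926 - 486 = 1440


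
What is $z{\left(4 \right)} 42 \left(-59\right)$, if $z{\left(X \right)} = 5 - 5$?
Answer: $0$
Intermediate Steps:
$z{\left(X \right)} = 0$ ($z{\left(X \right)} = 5 - 5 = 0$)
$z{\left(4 \right)} 42 \left(-59\right) = 0 \cdot 42 \left(-59\right) = 0 \left(-59\right) = 0$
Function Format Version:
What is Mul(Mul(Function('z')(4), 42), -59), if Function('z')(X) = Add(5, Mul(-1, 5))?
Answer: 0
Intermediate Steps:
Function('z')(X) = 0 (Function('z')(X) = Add(5, -5) = 0)
Mul(Mul(Function('z')(4), 42), -59) = Mul(Mul(0, 42), -59) = Mul(0, -59) = 0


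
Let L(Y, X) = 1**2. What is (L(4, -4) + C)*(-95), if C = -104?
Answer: 9785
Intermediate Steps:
L(Y, X) = 1
(L(4, -4) + C)*(-95) = (1 - 104)*(-95) = -103*(-95) = 9785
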